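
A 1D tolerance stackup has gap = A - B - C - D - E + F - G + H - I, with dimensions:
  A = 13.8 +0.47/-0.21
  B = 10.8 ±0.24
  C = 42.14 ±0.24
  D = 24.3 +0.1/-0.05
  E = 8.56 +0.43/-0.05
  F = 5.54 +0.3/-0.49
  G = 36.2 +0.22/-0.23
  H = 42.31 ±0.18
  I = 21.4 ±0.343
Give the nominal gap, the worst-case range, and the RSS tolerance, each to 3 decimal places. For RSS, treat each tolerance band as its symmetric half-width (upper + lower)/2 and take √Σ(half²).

nominal=-81.750 wc=[-84.203,-79.647] rss=0.807

Stack each dimension's contribution:
  +A: nom +13.800 → Σnom=13.800; wc +0.470/-0.210 → slack +0.470/-0.210; half-tol=0.340, Σhalf²=0.115600
  -B: nom -10.800 → Σnom=3.000; wc +0.240/-0.240 → slack +0.710/-0.450; half-tol=0.240, Σhalf²=0.173200
  -C: nom -42.140 → Σnom=-39.140; wc +0.240/-0.240 → slack +0.950/-0.690; half-tol=0.240, Σhalf²=0.230800
  -D: nom -24.300 → Σnom=-63.440; wc +0.050/-0.100 → slack +1.000/-0.790; half-tol=0.075, Σhalf²=0.236425
  -E: nom -8.560 → Σnom=-72.000; wc +0.050/-0.430 → slack +1.050/-1.220; half-tol=0.240, Σhalf²=0.294025
  +F: nom +5.540 → Σnom=-66.460; wc +0.300/-0.490 → slack +1.350/-1.710; half-tol=0.395, Σhalf²=0.450050
  -G: nom -36.200 → Σnom=-102.660; wc +0.230/-0.220 → slack +1.580/-1.930; half-tol=0.225, Σhalf²=0.500675
  +H: nom +42.310 → Σnom=-60.350; wc +0.180/-0.180 → slack +1.760/-2.110; half-tol=0.180, Σhalf²=0.533075
  -I: nom -21.400 → Σnom=-81.750; wc +0.343/-0.343 → slack +2.103/-2.453; half-tol=0.343, Σhalf²=0.650724
Nominal = -81.750. Worst-case = [-81.750 - 2.453, -81.750 + 2.103] = [-84.203, -79.647]. RSS = √0.650724 = 0.807.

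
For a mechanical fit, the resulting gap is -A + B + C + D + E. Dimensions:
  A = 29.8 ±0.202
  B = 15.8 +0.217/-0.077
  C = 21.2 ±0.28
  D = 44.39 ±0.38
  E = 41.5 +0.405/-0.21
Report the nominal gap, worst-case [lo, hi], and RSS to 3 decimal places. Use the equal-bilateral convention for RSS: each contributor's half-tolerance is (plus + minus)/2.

Stack each dimension's contribution:
  -A: nom -29.800 → Σnom=-29.800; wc +0.202/-0.202 → slack +0.202/-0.202; half-tol=0.202, Σhalf²=0.040804
  +B: nom +15.800 → Σnom=-14.000; wc +0.217/-0.077 → slack +0.419/-0.279; half-tol=0.147, Σhalf²=0.062413
  +C: nom +21.200 → Σnom=7.200; wc +0.280/-0.280 → slack +0.699/-0.559; half-tol=0.280, Σhalf²=0.140813
  +D: nom +44.390 → Σnom=51.590; wc +0.380/-0.380 → slack +1.079/-0.939; half-tol=0.380, Σhalf²=0.285213
  +E: nom +41.500 → Σnom=93.090; wc +0.405/-0.210 → slack +1.484/-1.149; half-tol=0.307, Σhalf²=0.379769
Nominal = 93.090. Worst-case = [93.090 - 1.149, 93.090 + 1.484] = [91.941, 94.574]. RSS = √0.379769 = 0.616.

nominal=93.090 wc=[91.941,94.574] rss=0.616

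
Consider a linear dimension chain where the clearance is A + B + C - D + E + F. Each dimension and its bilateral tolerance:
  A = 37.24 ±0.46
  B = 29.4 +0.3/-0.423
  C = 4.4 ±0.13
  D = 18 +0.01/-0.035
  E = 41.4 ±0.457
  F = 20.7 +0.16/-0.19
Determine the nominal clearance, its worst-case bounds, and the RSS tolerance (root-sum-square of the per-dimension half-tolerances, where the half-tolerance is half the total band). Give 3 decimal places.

nominal=115.140 wc=[113.470,116.682] rss=0.774

Stack each dimension's contribution:
  +A: nom +37.240 → Σnom=37.240; wc +0.460/-0.460 → slack +0.460/-0.460; half-tol=0.460, Σhalf²=0.211600
  +B: nom +29.400 → Σnom=66.640; wc +0.300/-0.423 → slack +0.760/-0.883; half-tol=0.361, Σhalf²=0.342282
  +C: nom +4.400 → Σnom=71.040; wc +0.130/-0.130 → slack +0.890/-1.013; half-tol=0.130, Σhalf²=0.359182
  -D: nom -18.000 → Σnom=53.040; wc +0.035/-0.010 → slack +0.925/-1.023; half-tol=0.023, Σhalf²=0.359689
  +E: nom +41.400 → Σnom=94.440; wc +0.457/-0.457 → slack +1.382/-1.480; half-tol=0.457, Σhalf²=0.568538
  +F: nom +20.700 → Σnom=115.140; wc +0.160/-0.190 → slack +1.542/-1.670; half-tol=0.175, Σhalf²=0.599163
Nominal = 115.140. Worst-case = [115.140 - 1.670, 115.140 + 1.542] = [113.470, 116.682]. RSS = √0.599163 = 0.774.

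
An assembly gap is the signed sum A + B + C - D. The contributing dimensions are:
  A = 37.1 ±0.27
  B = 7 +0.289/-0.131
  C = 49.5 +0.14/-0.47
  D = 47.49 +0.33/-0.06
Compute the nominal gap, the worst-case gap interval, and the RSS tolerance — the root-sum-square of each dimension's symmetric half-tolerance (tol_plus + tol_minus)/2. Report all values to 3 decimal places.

Stack each dimension's contribution:
  +A: nom +37.100 → Σnom=37.100; wc +0.270/-0.270 → slack +0.270/-0.270; half-tol=0.270, Σhalf²=0.072900
  +B: nom +7.000 → Σnom=44.100; wc +0.289/-0.131 → slack +0.559/-0.401; half-tol=0.210, Σhalf²=0.117000
  +C: nom +49.500 → Σnom=93.600; wc +0.140/-0.470 → slack +0.699/-0.871; half-tol=0.305, Σhalf²=0.210025
  -D: nom -47.490 → Σnom=46.110; wc +0.060/-0.330 → slack +0.759/-1.201; half-tol=0.195, Σhalf²=0.248050
Nominal = 46.110. Worst-case = [46.110 - 1.201, 46.110 + 0.759] = [44.909, 46.869]. RSS = √0.248050 = 0.498.

nominal=46.110 wc=[44.909,46.869] rss=0.498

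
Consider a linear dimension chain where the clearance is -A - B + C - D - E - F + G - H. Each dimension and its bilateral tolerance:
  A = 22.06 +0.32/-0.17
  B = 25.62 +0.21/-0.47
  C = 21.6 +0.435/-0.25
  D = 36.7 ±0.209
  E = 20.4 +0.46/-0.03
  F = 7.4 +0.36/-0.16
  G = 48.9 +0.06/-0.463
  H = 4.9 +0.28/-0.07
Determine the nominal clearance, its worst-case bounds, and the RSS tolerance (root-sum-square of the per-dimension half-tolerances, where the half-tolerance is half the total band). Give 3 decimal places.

nominal=-46.580 wc=[-49.132,-44.976] rss=0.750

Stack each dimension's contribution:
  -A: nom -22.060 → Σnom=-22.060; wc +0.170/-0.320 → slack +0.170/-0.320; half-tol=0.245, Σhalf²=0.060025
  -B: nom -25.620 → Σnom=-47.680; wc +0.470/-0.210 → slack +0.640/-0.530; half-tol=0.340, Σhalf²=0.175625
  +C: nom +21.600 → Σnom=-26.080; wc +0.435/-0.250 → slack +1.075/-0.780; half-tol=0.343, Σhalf²=0.292931
  -D: nom -36.700 → Σnom=-62.780; wc +0.209/-0.209 → slack +1.284/-0.989; half-tol=0.209, Σhalf²=0.336612
  -E: nom -20.400 → Σnom=-83.180; wc +0.030/-0.460 → slack +1.314/-1.449; half-tol=0.245, Σhalf²=0.396637
  -F: nom -7.400 → Σnom=-90.580; wc +0.160/-0.360 → slack +1.474/-1.809; half-tol=0.260, Σhalf²=0.464237
  +G: nom +48.900 → Σnom=-41.680; wc +0.060/-0.463 → slack +1.534/-2.272; half-tol=0.262, Σhalf²=0.532619
  -H: nom -4.900 → Σnom=-46.580; wc +0.070/-0.280 → slack +1.604/-2.552; half-tol=0.175, Σhalf²=0.563244
Nominal = -46.580. Worst-case = [-46.580 - 2.552, -46.580 + 1.604] = [-49.132, -44.976]. RSS = √0.563244 = 0.750.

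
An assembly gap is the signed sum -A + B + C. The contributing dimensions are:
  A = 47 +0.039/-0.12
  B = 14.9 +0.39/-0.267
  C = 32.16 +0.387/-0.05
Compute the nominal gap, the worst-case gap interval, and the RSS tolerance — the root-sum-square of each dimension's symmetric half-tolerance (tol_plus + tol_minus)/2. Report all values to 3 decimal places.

nominal=0.060 wc=[-0.296,0.957] rss=0.402

Stack each dimension's contribution:
  -A: nom -47.000 → Σnom=-47.000; wc +0.120/-0.039 → slack +0.120/-0.039; half-tol=0.080, Σhalf²=0.006320
  +B: nom +14.900 → Σnom=-32.100; wc +0.390/-0.267 → slack +0.510/-0.306; half-tol=0.329, Σhalf²=0.114233
  +C: nom +32.160 → Σnom=0.060; wc +0.387/-0.050 → slack +0.897/-0.356; half-tol=0.218, Σhalf²=0.161975
Nominal = 0.060. Worst-case = [0.060 - 0.356, 0.060 + 0.897] = [-0.296, 0.957]. RSS = √0.161975 = 0.402.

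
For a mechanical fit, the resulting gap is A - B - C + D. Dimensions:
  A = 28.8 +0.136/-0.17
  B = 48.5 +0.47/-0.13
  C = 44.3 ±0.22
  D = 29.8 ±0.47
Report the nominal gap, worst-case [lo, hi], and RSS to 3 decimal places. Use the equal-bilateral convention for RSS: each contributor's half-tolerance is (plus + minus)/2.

nominal=-34.200 wc=[-35.530,-33.244] rss=0.619

Stack each dimension's contribution:
  +A: nom +28.800 → Σnom=28.800; wc +0.136/-0.170 → slack +0.136/-0.170; half-tol=0.153, Σhalf²=0.023409
  -B: nom -48.500 → Σnom=-19.700; wc +0.130/-0.470 → slack +0.266/-0.640; half-tol=0.300, Σhalf²=0.113409
  -C: nom -44.300 → Σnom=-64.000; wc +0.220/-0.220 → slack +0.486/-0.860; half-tol=0.220, Σhalf²=0.161809
  +D: nom +29.800 → Σnom=-34.200; wc +0.470/-0.470 → slack +0.956/-1.330; half-tol=0.470, Σhalf²=0.382709
Nominal = -34.200. Worst-case = [-34.200 - 1.330, -34.200 + 0.956] = [-35.530, -33.244]. RSS = √0.382709 = 0.619.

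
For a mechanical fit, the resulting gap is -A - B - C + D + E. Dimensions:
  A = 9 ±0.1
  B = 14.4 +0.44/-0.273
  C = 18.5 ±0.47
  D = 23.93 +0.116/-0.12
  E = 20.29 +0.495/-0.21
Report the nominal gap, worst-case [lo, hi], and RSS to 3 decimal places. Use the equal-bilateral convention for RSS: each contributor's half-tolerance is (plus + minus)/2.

nominal=2.320 wc=[0.980,3.774] rss=0.704

Stack each dimension's contribution:
  -A: nom -9.000 → Σnom=-9.000; wc +0.100/-0.100 → slack +0.100/-0.100; half-tol=0.100, Σhalf²=0.010000
  -B: nom -14.400 → Σnom=-23.400; wc +0.273/-0.440 → slack +0.373/-0.540; half-tol=0.357, Σhalf²=0.137092
  -C: nom -18.500 → Σnom=-41.900; wc +0.470/-0.470 → slack +0.843/-1.010; half-tol=0.470, Σhalf²=0.357992
  +D: nom +23.930 → Σnom=-17.970; wc +0.116/-0.120 → slack +0.959/-1.130; half-tol=0.118, Σhalf²=0.371916
  +E: nom +20.290 → Σnom=2.320; wc +0.495/-0.210 → slack +1.454/-1.340; half-tol=0.352, Σhalf²=0.496173
Nominal = 2.320. Worst-case = [2.320 - 1.340, 2.320 + 1.454] = [0.980, 3.774]. RSS = √0.496173 = 0.704.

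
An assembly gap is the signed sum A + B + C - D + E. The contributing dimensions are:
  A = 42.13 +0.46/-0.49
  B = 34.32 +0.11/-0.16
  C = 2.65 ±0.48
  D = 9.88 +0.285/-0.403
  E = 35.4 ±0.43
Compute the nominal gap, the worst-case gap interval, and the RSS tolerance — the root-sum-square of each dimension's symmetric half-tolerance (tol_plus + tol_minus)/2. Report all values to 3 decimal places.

nominal=104.620 wc=[102.775,106.503] rss=0.882

Stack each dimension's contribution:
  +A: nom +42.130 → Σnom=42.130; wc +0.460/-0.490 → slack +0.460/-0.490; half-tol=0.475, Σhalf²=0.225625
  +B: nom +34.320 → Σnom=76.450; wc +0.110/-0.160 → slack +0.570/-0.650; half-tol=0.135, Σhalf²=0.243850
  +C: nom +2.650 → Σnom=79.100; wc +0.480/-0.480 → slack +1.050/-1.130; half-tol=0.480, Σhalf²=0.474250
  -D: nom -9.880 → Σnom=69.220; wc +0.403/-0.285 → slack +1.453/-1.415; half-tol=0.344, Σhalf²=0.592586
  +E: nom +35.400 → Σnom=104.620; wc +0.430/-0.430 → slack +1.883/-1.845; half-tol=0.430, Σhalf²=0.777486
Nominal = 104.620. Worst-case = [104.620 - 1.845, 104.620 + 1.883] = [102.775, 106.503]. RSS = √0.777486 = 0.882.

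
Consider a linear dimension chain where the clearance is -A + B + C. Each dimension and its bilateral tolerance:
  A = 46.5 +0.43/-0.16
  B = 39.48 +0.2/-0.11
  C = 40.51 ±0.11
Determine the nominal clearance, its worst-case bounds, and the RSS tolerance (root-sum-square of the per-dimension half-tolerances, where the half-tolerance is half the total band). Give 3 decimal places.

Stack each dimension's contribution:
  -A: nom -46.500 → Σnom=-46.500; wc +0.160/-0.430 → slack +0.160/-0.430; half-tol=0.295, Σhalf²=0.087025
  +B: nom +39.480 → Σnom=-7.020; wc +0.200/-0.110 → slack +0.360/-0.540; half-tol=0.155, Σhalf²=0.111050
  +C: nom +40.510 → Σnom=33.490; wc +0.110/-0.110 → slack +0.470/-0.650; half-tol=0.110, Σhalf²=0.123150
Nominal = 33.490. Worst-case = [33.490 - 0.650, 33.490 + 0.470] = [32.840, 33.960]. RSS = √0.123150 = 0.351.

nominal=33.490 wc=[32.840,33.960] rss=0.351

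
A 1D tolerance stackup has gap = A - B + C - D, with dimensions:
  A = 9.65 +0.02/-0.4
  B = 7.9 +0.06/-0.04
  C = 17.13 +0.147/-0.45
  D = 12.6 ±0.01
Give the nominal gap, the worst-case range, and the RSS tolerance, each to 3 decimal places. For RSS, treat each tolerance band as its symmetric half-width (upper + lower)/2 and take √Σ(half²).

Stack each dimension's contribution:
  +A: nom +9.650 → Σnom=9.650; wc +0.020/-0.400 → slack +0.020/-0.400; half-tol=0.210, Σhalf²=0.044100
  -B: nom -7.900 → Σnom=1.750; wc +0.040/-0.060 → slack +0.060/-0.460; half-tol=0.050, Σhalf²=0.046600
  +C: nom +17.130 → Σnom=18.880; wc +0.147/-0.450 → slack +0.207/-0.910; half-tol=0.298, Σhalf²=0.135702
  -D: nom -12.600 → Σnom=6.280; wc +0.010/-0.010 → slack +0.217/-0.920; half-tol=0.010, Σhalf²=0.135802
Nominal = 6.280. Worst-case = [6.280 - 0.920, 6.280 + 0.217] = [5.360, 6.497]. RSS = √0.135802 = 0.369.

nominal=6.280 wc=[5.360,6.497] rss=0.369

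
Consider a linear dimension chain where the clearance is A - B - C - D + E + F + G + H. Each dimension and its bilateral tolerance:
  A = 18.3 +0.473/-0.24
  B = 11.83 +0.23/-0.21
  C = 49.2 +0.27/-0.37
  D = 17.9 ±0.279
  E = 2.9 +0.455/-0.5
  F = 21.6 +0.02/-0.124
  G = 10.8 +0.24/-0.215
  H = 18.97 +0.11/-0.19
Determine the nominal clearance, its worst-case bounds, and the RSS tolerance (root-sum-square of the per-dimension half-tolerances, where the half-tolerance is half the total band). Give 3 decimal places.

nominal=-6.360 wc=[-8.408,-4.203] rss=0.814

Stack each dimension's contribution:
  +A: nom +18.300 → Σnom=18.300; wc +0.473/-0.240 → slack +0.473/-0.240; half-tol=0.356, Σhalf²=0.127092
  -B: nom -11.830 → Σnom=6.470; wc +0.210/-0.230 → slack +0.683/-0.470; half-tol=0.220, Σhalf²=0.175492
  -C: nom -49.200 → Σnom=-42.730; wc +0.370/-0.270 → slack +1.053/-0.740; half-tol=0.320, Σhalf²=0.277892
  -D: nom -17.900 → Σnom=-60.630; wc +0.279/-0.279 → slack +1.332/-1.019; half-tol=0.279, Σhalf²=0.355733
  +E: nom +2.900 → Σnom=-57.730; wc +0.455/-0.500 → slack +1.787/-1.519; half-tol=0.478, Σhalf²=0.583740
  +F: nom +21.600 → Σnom=-36.130; wc +0.020/-0.124 → slack +1.807/-1.643; half-tol=0.072, Σhalf²=0.588924
  +G: nom +10.800 → Σnom=-25.330; wc +0.240/-0.215 → slack +2.047/-1.858; half-tol=0.227, Σhalf²=0.640680
  +H: nom +18.970 → Σnom=-6.360; wc +0.110/-0.190 → slack +2.157/-2.048; half-tol=0.150, Σhalf²=0.663180
Nominal = -6.360. Worst-case = [-6.360 - 2.048, -6.360 + 2.157] = [-8.408, -4.203]. RSS = √0.663180 = 0.814.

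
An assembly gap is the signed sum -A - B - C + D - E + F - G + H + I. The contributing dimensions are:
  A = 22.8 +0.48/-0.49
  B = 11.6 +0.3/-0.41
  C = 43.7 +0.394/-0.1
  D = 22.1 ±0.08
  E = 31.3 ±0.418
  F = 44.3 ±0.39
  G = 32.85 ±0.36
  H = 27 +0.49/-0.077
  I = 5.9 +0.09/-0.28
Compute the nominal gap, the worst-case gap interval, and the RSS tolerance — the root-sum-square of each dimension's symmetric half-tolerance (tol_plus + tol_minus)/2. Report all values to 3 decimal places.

nominal=-42.950 wc=[-45.729,-40.122] rss=1.000

Stack each dimension's contribution:
  -A: nom -22.800 → Σnom=-22.800; wc +0.490/-0.480 → slack +0.490/-0.480; half-tol=0.485, Σhalf²=0.235225
  -B: nom -11.600 → Σnom=-34.400; wc +0.410/-0.300 → slack +0.900/-0.780; half-tol=0.355, Σhalf²=0.361250
  -C: nom -43.700 → Σnom=-78.100; wc +0.100/-0.394 → slack +1.000/-1.174; half-tol=0.247, Σhalf²=0.422259
  +D: nom +22.100 → Σnom=-56.000; wc +0.080/-0.080 → slack +1.080/-1.254; half-tol=0.080, Σhalf²=0.428659
  -E: nom -31.300 → Σnom=-87.300; wc +0.418/-0.418 → slack +1.498/-1.672; half-tol=0.418, Σhalf²=0.603383
  +F: nom +44.300 → Σnom=-43.000; wc +0.390/-0.390 → slack +1.888/-2.062; half-tol=0.390, Σhalf²=0.755483
  -G: nom -32.850 → Σnom=-75.850; wc +0.360/-0.360 → slack +2.248/-2.422; half-tol=0.360, Σhalf²=0.885083
  +H: nom +27.000 → Σnom=-48.850; wc +0.490/-0.077 → slack +2.738/-2.499; half-tol=0.283, Σhalf²=0.965455
  +I: nom +5.900 → Σnom=-42.950; wc +0.090/-0.280 → slack +2.828/-2.779; half-tol=0.185, Σhalf²=0.999680
Nominal = -42.950. Worst-case = [-42.950 - 2.779, -42.950 + 2.828] = [-45.729, -40.122]. RSS = √0.999680 = 1.000.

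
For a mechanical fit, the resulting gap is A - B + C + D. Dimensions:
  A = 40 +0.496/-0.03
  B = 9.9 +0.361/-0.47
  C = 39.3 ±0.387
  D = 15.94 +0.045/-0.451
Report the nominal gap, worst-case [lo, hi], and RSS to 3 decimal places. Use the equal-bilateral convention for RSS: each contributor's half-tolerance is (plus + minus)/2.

Stack each dimension's contribution:
  +A: nom +40.000 → Σnom=40.000; wc +0.496/-0.030 → slack +0.496/-0.030; half-tol=0.263, Σhalf²=0.069169
  -B: nom -9.900 → Σnom=30.100; wc +0.470/-0.361 → slack +0.966/-0.391; half-tol=0.415, Σhalf²=0.241809
  +C: nom +39.300 → Σnom=69.400; wc +0.387/-0.387 → slack +1.353/-0.778; half-tol=0.387, Σhalf²=0.391578
  +D: nom +15.940 → Σnom=85.340; wc +0.045/-0.451 → slack +1.398/-1.229; half-tol=0.248, Σhalf²=0.453082
Nominal = 85.340. Worst-case = [85.340 - 1.229, 85.340 + 1.398] = [84.111, 86.738]. RSS = √0.453082 = 0.673.

nominal=85.340 wc=[84.111,86.738] rss=0.673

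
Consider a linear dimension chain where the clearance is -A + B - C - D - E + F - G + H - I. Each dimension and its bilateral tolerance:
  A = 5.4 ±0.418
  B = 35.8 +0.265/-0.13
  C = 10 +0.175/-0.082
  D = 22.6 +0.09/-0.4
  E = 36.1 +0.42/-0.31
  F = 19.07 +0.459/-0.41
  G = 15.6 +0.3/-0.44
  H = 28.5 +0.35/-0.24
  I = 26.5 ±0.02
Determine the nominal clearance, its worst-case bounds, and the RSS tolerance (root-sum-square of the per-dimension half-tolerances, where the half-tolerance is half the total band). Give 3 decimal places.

Stack each dimension's contribution:
  -A: nom -5.400 → Σnom=-5.400; wc +0.418/-0.418 → slack +0.418/-0.418; half-tol=0.418, Σhalf²=0.174724
  +B: nom +35.800 → Σnom=30.400; wc +0.265/-0.130 → slack +0.683/-0.548; half-tol=0.198, Σhalf²=0.213730
  -C: nom -10.000 → Σnom=20.400; wc +0.082/-0.175 → slack +0.765/-0.723; half-tol=0.129, Σhalf²=0.230243
  -D: nom -22.600 → Σnom=-2.200; wc +0.400/-0.090 → slack +1.165/-0.813; half-tol=0.245, Σhalf²=0.290268
  -E: nom -36.100 → Σnom=-38.300; wc +0.310/-0.420 → slack +1.475/-1.233; half-tol=0.365, Σhalf²=0.423492
  +F: nom +19.070 → Σnom=-19.230; wc +0.459/-0.410 → slack +1.934/-1.643; half-tol=0.434, Σhalf²=0.612283
  -G: nom -15.600 → Σnom=-34.830; wc +0.440/-0.300 → slack +2.374/-1.943; half-tol=0.370, Σhalf²=0.749183
  +H: nom +28.500 → Σnom=-6.330; wc +0.350/-0.240 → slack +2.724/-2.183; half-tol=0.295, Σhalf²=0.836208
  -I: nom -26.500 → Σnom=-32.830; wc +0.020/-0.020 → slack +2.744/-2.203; half-tol=0.020, Σhalf²=0.836608
Nominal = -32.830. Worst-case = [-32.830 - 2.203, -32.830 + 2.744] = [-35.033, -30.086]. RSS = √0.836608 = 0.915.

nominal=-32.830 wc=[-35.033,-30.086] rss=0.915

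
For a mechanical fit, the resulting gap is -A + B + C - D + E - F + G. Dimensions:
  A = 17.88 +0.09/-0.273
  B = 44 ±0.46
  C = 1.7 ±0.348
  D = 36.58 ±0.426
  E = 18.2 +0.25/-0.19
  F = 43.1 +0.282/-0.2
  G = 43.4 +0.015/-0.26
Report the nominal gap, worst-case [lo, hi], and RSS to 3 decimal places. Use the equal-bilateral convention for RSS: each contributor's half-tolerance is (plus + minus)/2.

Stack each dimension's contribution:
  -A: nom -17.880 → Σnom=-17.880; wc +0.273/-0.090 → slack +0.273/-0.090; half-tol=0.181, Σhalf²=0.032942
  +B: nom +44.000 → Σnom=26.120; wc +0.460/-0.460 → slack +0.733/-0.550; half-tol=0.460, Σhalf²=0.244542
  +C: nom +1.700 → Σnom=27.820; wc +0.348/-0.348 → slack +1.081/-0.898; half-tol=0.348, Σhalf²=0.365646
  -D: nom -36.580 → Σnom=-8.760; wc +0.426/-0.426 → slack +1.507/-1.324; half-tol=0.426, Σhalf²=0.547122
  +E: nom +18.200 → Σnom=9.440; wc +0.250/-0.190 → slack +1.757/-1.514; half-tol=0.220, Σhalf²=0.595522
  -F: nom -43.100 → Σnom=-33.660; wc +0.200/-0.282 → slack +1.957/-1.796; half-tol=0.241, Σhalf²=0.653603
  +G: nom +43.400 → Σnom=9.740; wc +0.015/-0.260 → slack +1.972/-2.056; half-tol=0.138, Σhalf²=0.672509
Nominal = 9.740. Worst-case = [9.740 - 2.056, 9.740 + 1.972] = [7.684, 11.712]. RSS = √0.672509 = 0.820.

nominal=9.740 wc=[7.684,11.712] rss=0.820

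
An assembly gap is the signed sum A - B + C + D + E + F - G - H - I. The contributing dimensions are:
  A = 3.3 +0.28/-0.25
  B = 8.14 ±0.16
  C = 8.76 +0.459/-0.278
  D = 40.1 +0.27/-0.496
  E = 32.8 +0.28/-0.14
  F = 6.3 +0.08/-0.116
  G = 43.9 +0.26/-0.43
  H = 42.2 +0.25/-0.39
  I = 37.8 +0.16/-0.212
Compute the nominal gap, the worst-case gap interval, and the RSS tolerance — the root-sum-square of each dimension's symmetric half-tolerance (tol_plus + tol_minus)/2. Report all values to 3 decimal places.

Stack each dimension's contribution:
  +A: nom +3.300 → Σnom=3.300; wc +0.280/-0.250 → slack +0.280/-0.250; half-tol=0.265, Σhalf²=0.070225
  -B: nom -8.140 → Σnom=-4.840; wc +0.160/-0.160 → slack +0.440/-0.410; half-tol=0.160, Σhalf²=0.095825
  +C: nom +8.760 → Σnom=3.920; wc +0.459/-0.278 → slack +0.899/-0.688; half-tol=0.369, Σhalf²=0.231617
  +D: nom +40.100 → Σnom=44.020; wc +0.270/-0.496 → slack +1.169/-1.184; half-tol=0.383, Σhalf²=0.378306
  +E: nom +32.800 → Σnom=76.820; wc +0.280/-0.140 → slack +1.449/-1.324; half-tol=0.210, Σhalf²=0.422406
  +F: nom +6.300 → Σnom=83.120; wc +0.080/-0.116 → slack +1.529/-1.440; half-tol=0.098, Σhalf²=0.432010
  -G: nom -43.900 → Σnom=39.220; wc +0.430/-0.260 → slack +1.959/-1.700; half-tol=0.345, Σhalf²=0.551035
  -H: nom -42.200 → Σnom=-2.980; wc +0.390/-0.250 → slack +2.349/-1.950; half-tol=0.320, Σhalf²=0.653435
  -I: nom -37.800 → Σnom=-40.780; wc +0.212/-0.160 → slack +2.561/-2.110; half-tol=0.186, Σhalf²=0.688031
Nominal = -40.780. Worst-case = [-40.780 - 2.110, -40.780 + 2.561] = [-42.890, -38.219]. RSS = √0.688031 = 0.829.

nominal=-40.780 wc=[-42.890,-38.219] rss=0.829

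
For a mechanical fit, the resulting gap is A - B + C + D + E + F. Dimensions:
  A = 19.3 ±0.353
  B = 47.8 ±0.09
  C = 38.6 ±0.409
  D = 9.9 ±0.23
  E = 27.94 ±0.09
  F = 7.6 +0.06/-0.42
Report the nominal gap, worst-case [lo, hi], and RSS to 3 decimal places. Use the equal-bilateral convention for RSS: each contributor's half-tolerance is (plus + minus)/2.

Stack each dimension's contribution:
  +A: nom +19.300 → Σnom=19.300; wc +0.353/-0.353 → slack +0.353/-0.353; half-tol=0.353, Σhalf²=0.124609
  -B: nom -47.800 → Σnom=-28.500; wc +0.090/-0.090 → slack +0.443/-0.443; half-tol=0.090, Σhalf²=0.132709
  +C: nom +38.600 → Σnom=10.100; wc +0.409/-0.409 → slack +0.852/-0.852; half-tol=0.409, Σhalf²=0.299990
  +D: nom +9.900 → Σnom=20.000; wc +0.230/-0.230 → slack +1.082/-1.082; half-tol=0.230, Σhalf²=0.352890
  +E: nom +27.940 → Σnom=47.940; wc +0.090/-0.090 → slack +1.172/-1.172; half-tol=0.090, Σhalf²=0.360990
  +F: nom +7.600 → Σnom=55.540; wc +0.060/-0.420 → slack +1.232/-1.592; half-tol=0.240, Σhalf²=0.418590
Nominal = 55.540. Worst-case = [55.540 - 1.592, 55.540 + 1.232] = [53.948, 56.772]. RSS = √0.418590 = 0.647.

nominal=55.540 wc=[53.948,56.772] rss=0.647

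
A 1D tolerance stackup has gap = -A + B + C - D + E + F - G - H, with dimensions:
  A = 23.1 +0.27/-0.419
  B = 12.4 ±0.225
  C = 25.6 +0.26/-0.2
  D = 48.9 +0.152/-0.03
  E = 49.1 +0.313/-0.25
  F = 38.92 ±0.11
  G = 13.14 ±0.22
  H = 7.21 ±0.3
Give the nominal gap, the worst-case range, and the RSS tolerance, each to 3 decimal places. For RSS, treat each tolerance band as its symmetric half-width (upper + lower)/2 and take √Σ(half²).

Stack each dimension's contribution:
  -A: nom -23.100 → Σnom=-23.100; wc +0.419/-0.270 → slack +0.419/-0.270; half-tol=0.345, Σhalf²=0.118680
  +B: nom +12.400 → Σnom=-10.700; wc +0.225/-0.225 → slack +0.644/-0.495; half-tol=0.225, Σhalf²=0.169305
  +C: nom +25.600 → Σnom=14.900; wc +0.260/-0.200 → slack +0.904/-0.695; half-tol=0.230, Σhalf²=0.222205
  -D: nom -48.900 → Σnom=-34.000; wc +0.030/-0.152 → slack +0.934/-0.847; half-tol=0.091, Σhalf²=0.230486
  +E: nom +49.100 → Σnom=15.100; wc +0.313/-0.250 → slack +1.247/-1.097; half-tol=0.281, Σhalf²=0.309729
  +F: nom +38.920 → Σnom=54.020; wc +0.110/-0.110 → slack +1.357/-1.207; half-tol=0.110, Σhalf²=0.321829
  -G: nom -13.140 → Σnom=40.880; wc +0.220/-0.220 → slack +1.577/-1.427; half-tol=0.220, Σhalf²=0.370229
  -H: nom -7.210 → Σnom=33.670; wc +0.300/-0.300 → slack +1.877/-1.727; half-tol=0.300, Σhalf²=0.460229
Nominal = 33.670. Worst-case = [33.670 - 1.727, 33.670 + 1.877] = [31.943, 35.547]. RSS = √0.460229 = 0.678.

nominal=33.670 wc=[31.943,35.547] rss=0.678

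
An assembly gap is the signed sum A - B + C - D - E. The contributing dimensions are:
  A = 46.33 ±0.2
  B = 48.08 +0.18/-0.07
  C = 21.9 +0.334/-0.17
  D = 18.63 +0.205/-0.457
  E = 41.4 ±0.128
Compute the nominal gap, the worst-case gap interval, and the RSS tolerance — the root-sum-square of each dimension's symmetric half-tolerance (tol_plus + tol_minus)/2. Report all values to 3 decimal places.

nominal=-39.880 wc=[-40.763,-38.691] rss=0.495

Stack each dimension's contribution:
  +A: nom +46.330 → Σnom=46.330; wc +0.200/-0.200 → slack +0.200/-0.200; half-tol=0.200, Σhalf²=0.040000
  -B: nom -48.080 → Σnom=-1.750; wc +0.070/-0.180 → slack +0.270/-0.380; half-tol=0.125, Σhalf²=0.055625
  +C: nom +21.900 → Σnom=20.150; wc +0.334/-0.170 → slack +0.604/-0.550; half-tol=0.252, Σhalf²=0.119129
  -D: nom -18.630 → Σnom=1.520; wc +0.457/-0.205 → slack +1.061/-0.755; half-tol=0.331, Σhalf²=0.228690
  -E: nom -41.400 → Σnom=-39.880; wc +0.128/-0.128 → slack +1.189/-0.883; half-tol=0.128, Σhalf²=0.245074
Nominal = -39.880. Worst-case = [-39.880 - 0.883, -39.880 + 1.189] = [-40.763, -38.691]. RSS = √0.245074 = 0.495.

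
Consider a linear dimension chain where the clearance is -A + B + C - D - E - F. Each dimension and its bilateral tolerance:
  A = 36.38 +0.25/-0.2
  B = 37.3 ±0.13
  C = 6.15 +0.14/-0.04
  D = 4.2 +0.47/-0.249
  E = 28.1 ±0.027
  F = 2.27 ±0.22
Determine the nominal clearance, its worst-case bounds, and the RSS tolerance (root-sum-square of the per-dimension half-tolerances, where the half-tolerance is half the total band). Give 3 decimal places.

Stack each dimension's contribution:
  -A: nom -36.380 → Σnom=-36.380; wc +0.200/-0.250 → slack +0.200/-0.250; half-tol=0.225, Σhalf²=0.050625
  +B: nom +37.300 → Σnom=0.920; wc +0.130/-0.130 → slack +0.330/-0.380; half-tol=0.130, Σhalf²=0.067525
  +C: nom +6.150 → Σnom=7.070; wc +0.140/-0.040 → slack +0.470/-0.420; half-tol=0.090, Σhalf²=0.075625
  -D: nom -4.200 → Σnom=2.870; wc +0.249/-0.470 → slack +0.719/-0.890; half-tol=0.359, Σhalf²=0.204865
  -E: nom -28.100 → Σnom=-25.230; wc +0.027/-0.027 → slack +0.746/-0.917; half-tol=0.027, Σhalf²=0.205594
  -F: nom -2.270 → Σnom=-27.500; wc +0.220/-0.220 → slack +0.966/-1.137; half-tol=0.220, Σhalf²=0.253994
Nominal = -27.500. Worst-case = [-27.500 - 1.137, -27.500 + 0.966] = [-28.637, -26.534]. RSS = √0.253994 = 0.504.

nominal=-27.500 wc=[-28.637,-26.534] rss=0.504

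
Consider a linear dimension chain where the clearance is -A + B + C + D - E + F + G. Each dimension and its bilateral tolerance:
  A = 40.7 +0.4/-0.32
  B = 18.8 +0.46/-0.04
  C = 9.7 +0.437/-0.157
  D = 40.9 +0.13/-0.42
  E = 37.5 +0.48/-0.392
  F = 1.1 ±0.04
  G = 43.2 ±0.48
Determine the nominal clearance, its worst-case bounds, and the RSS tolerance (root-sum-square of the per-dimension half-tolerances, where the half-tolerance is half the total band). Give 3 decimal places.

Stack each dimension's contribution:
  -A: nom -40.700 → Σnom=-40.700; wc +0.320/-0.400 → slack +0.320/-0.400; half-tol=0.360, Σhalf²=0.129600
  +B: nom +18.800 → Σnom=-21.900; wc +0.460/-0.040 → slack +0.780/-0.440; half-tol=0.250, Σhalf²=0.192100
  +C: nom +9.700 → Σnom=-12.200; wc +0.437/-0.157 → slack +1.217/-0.597; half-tol=0.297, Σhalf²=0.280309
  +D: nom +40.900 → Σnom=28.700; wc +0.130/-0.420 → slack +1.347/-1.017; half-tol=0.275, Σhalf²=0.355934
  -E: nom -37.500 → Σnom=-8.800; wc +0.392/-0.480 → slack +1.739/-1.497; half-tol=0.436, Σhalf²=0.546030
  +F: nom +1.100 → Σnom=-7.700; wc +0.040/-0.040 → slack +1.779/-1.537; half-tol=0.040, Σhalf²=0.547630
  +G: nom +43.200 → Σnom=35.500; wc +0.480/-0.480 → slack +2.259/-2.017; half-tol=0.480, Σhalf²=0.778030
Nominal = 35.500. Worst-case = [35.500 - 2.017, 35.500 + 2.259] = [33.483, 37.759]. RSS = √0.778030 = 0.882.

nominal=35.500 wc=[33.483,37.759] rss=0.882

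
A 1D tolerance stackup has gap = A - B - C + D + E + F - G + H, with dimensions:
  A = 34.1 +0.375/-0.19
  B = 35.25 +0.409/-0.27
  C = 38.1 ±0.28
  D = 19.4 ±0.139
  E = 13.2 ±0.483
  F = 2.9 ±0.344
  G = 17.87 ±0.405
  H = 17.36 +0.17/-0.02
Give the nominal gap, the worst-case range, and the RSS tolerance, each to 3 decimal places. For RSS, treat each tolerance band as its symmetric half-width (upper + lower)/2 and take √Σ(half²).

nominal=-4.260 wc=[-6.530,-1.794] rss=0.904

Stack each dimension's contribution:
  +A: nom +34.100 → Σnom=34.100; wc +0.375/-0.190 → slack +0.375/-0.190; half-tol=0.282, Σhalf²=0.079806
  -B: nom -35.250 → Σnom=-1.150; wc +0.270/-0.409 → slack +0.645/-0.599; half-tol=0.340, Σhalf²=0.195067
  -C: nom -38.100 → Σnom=-39.250; wc +0.280/-0.280 → slack +0.925/-0.879; half-tol=0.280, Σhalf²=0.273467
  +D: nom +19.400 → Σnom=-19.850; wc +0.139/-0.139 → slack +1.064/-1.018; half-tol=0.139, Σhalf²=0.292787
  +E: nom +13.200 → Σnom=-6.650; wc +0.483/-0.483 → slack +1.547/-1.501; half-tol=0.483, Σhalf²=0.526076
  +F: nom +2.900 → Σnom=-3.750; wc +0.344/-0.344 → slack +1.891/-1.845; half-tol=0.344, Σhalf²=0.644412
  -G: nom -17.870 → Σnom=-21.620; wc +0.405/-0.405 → slack +2.296/-2.250; half-tol=0.405, Σhalf²=0.808437
  +H: nom +17.360 → Σnom=-4.260; wc +0.170/-0.020 → slack +2.466/-2.270; half-tol=0.095, Σhalf²=0.817462
Nominal = -4.260. Worst-case = [-4.260 - 2.270, -4.260 + 2.466] = [-6.530, -1.794]. RSS = √0.817462 = 0.904.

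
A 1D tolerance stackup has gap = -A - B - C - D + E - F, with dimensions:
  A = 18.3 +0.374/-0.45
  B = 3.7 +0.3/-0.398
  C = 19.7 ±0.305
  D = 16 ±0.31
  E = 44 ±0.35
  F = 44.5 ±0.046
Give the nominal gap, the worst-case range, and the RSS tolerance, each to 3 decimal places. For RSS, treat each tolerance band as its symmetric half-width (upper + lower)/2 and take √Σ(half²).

Stack each dimension's contribution:
  -A: nom -18.300 → Σnom=-18.300; wc +0.450/-0.374 → slack +0.450/-0.374; half-tol=0.412, Σhalf²=0.169744
  -B: nom -3.700 → Σnom=-22.000; wc +0.398/-0.300 → slack +0.848/-0.674; half-tol=0.349, Σhalf²=0.291545
  -C: nom -19.700 → Σnom=-41.700; wc +0.305/-0.305 → slack +1.153/-0.979; half-tol=0.305, Σhalf²=0.384570
  -D: nom -16.000 → Σnom=-57.700; wc +0.310/-0.310 → slack +1.463/-1.289; half-tol=0.310, Σhalf²=0.480670
  +E: nom +44.000 → Σnom=-13.700; wc +0.350/-0.350 → slack +1.813/-1.639; half-tol=0.350, Σhalf²=0.603170
  -F: nom -44.500 → Σnom=-58.200; wc +0.046/-0.046 → slack +1.859/-1.685; half-tol=0.046, Σhalf²=0.605286
Nominal = -58.200. Worst-case = [-58.200 - 1.685, -58.200 + 1.859] = [-59.885, -56.341]. RSS = √0.605286 = 0.778.

nominal=-58.200 wc=[-59.885,-56.341] rss=0.778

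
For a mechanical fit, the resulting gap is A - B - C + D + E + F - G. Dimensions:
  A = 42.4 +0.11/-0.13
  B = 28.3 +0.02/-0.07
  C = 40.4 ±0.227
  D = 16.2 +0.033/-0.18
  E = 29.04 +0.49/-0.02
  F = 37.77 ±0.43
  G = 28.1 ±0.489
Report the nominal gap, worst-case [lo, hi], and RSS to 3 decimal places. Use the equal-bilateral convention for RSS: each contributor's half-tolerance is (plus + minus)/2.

nominal=28.610 wc=[27.114,30.459] rss=0.754

Stack each dimension's contribution:
  +A: nom +42.400 → Σnom=42.400; wc +0.110/-0.130 → slack +0.110/-0.130; half-tol=0.120, Σhalf²=0.014400
  -B: nom -28.300 → Σnom=14.100; wc +0.070/-0.020 → slack +0.180/-0.150; half-tol=0.045, Σhalf²=0.016425
  -C: nom -40.400 → Σnom=-26.300; wc +0.227/-0.227 → slack +0.407/-0.377; half-tol=0.227, Σhalf²=0.067954
  +D: nom +16.200 → Σnom=-10.100; wc +0.033/-0.180 → slack +0.440/-0.557; half-tol=0.106, Σhalf²=0.079296
  +E: nom +29.040 → Σnom=18.940; wc +0.490/-0.020 → slack +0.930/-0.577; half-tol=0.255, Σhalf²=0.144321
  +F: nom +37.770 → Σnom=56.710; wc +0.430/-0.430 → slack +1.360/-1.007; half-tol=0.430, Σhalf²=0.329221
  -G: nom -28.100 → Σnom=28.610; wc +0.489/-0.489 → slack +1.849/-1.496; half-tol=0.489, Σhalf²=0.568342
Nominal = 28.610. Worst-case = [28.610 - 1.496, 28.610 + 1.849] = [27.114, 30.459]. RSS = √0.568342 = 0.754.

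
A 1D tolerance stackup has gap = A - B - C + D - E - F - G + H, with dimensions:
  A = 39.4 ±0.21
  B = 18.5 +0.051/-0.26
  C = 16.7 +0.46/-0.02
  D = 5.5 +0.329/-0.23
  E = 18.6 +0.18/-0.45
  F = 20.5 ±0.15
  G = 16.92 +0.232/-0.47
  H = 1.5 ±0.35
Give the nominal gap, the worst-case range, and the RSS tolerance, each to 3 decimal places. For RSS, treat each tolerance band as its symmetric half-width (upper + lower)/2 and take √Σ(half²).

Stack each dimension's contribution:
  +A: nom +39.400 → Σnom=39.400; wc +0.210/-0.210 → slack +0.210/-0.210; half-tol=0.210, Σhalf²=0.044100
  -B: nom -18.500 → Σnom=20.900; wc +0.260/-0.051 → slack +0.470/-0.261; half-tol=0.155, Σhalf²=0.068280
  -C: nom -16.700 → Σnom=4.200; wc +0.020/-0.460 → slack +0.490/-0.721; half-tol=0.240, Σhalf²=0.125880
  +D: nom +5.500 → Σnom=9.700; wc +0.329/-0.230 → slack +0.819/-0.951; half-tol=0.280, Σhalf²=0.204001
  -E: nom -18.600 → Σnom=-8.900; wc +0.450/-0.180 → slack +1.269/-1.131; half-tol=0.315, Σhalf²=0.303226
  -F: nom -20.500 → Σnom=-29.400; wc +0.150/-0.150 → slack +1.419/-1.281; half-tol=0.150, Σhalf²=0.325726
  -G: nom -16.920 → Σnom=-46.320; wc +0.470/-0.232 → slack +1.889/-1.513; half-tol=0.351, Σhalf²=0.448927
  +H: nom +1.500 → Σnom=-44.820; wc +0.350/-0.350 → slack +2.239/-1.863; half-tol=0.350, Σhalf²=0.571427
Nominal = -44.820. Worst-case = [-44.820 - 1.863, -44.820 + 2.239] = [-46.683, -42.581]. RSS = √0.571427 = 0.756.

nominal=-44.820 wc=[-46.683,-42.581] rss=0.756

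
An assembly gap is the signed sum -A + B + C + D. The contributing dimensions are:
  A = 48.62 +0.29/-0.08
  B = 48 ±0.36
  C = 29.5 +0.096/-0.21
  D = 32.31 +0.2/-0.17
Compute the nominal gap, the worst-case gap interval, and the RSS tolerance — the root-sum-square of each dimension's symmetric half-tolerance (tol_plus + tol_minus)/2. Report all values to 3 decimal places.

Stack each dimension's contribution:
  -A: nom -48.620 → Σnom=-48.620; wc +0.080/-0.290 → slack +0.080/-0.290; half-tol=0.185, Σhalf²=0.034225
  +B: nom +48.000 → Σnom=-0.620; wc +0.360/-0.360 → slack +0.440/-0.650; half-tol=0.360, Σhalf²=0.163825
  +C: nom +29.500 → Σnom=28.880; wc +0.096/-0.210 → slack +0.536/-0.860; half-tol=0.153, Σhalf²=0.187234
  +D: nom +32.310 → Σnom=61.190; wc +0.200/-0.170 → slack +0.736/-1.030; half-tol=0.185, Σhalf²=0.221459
Nominal = 61.190. Worst-case = [61.190 - 1.030, 61.190 + 0.736] = [60.160, 61.926]. RSS = √0.221459 = 0.471.

nominal=61.190 wc=[60.160,61.926] rss=0.471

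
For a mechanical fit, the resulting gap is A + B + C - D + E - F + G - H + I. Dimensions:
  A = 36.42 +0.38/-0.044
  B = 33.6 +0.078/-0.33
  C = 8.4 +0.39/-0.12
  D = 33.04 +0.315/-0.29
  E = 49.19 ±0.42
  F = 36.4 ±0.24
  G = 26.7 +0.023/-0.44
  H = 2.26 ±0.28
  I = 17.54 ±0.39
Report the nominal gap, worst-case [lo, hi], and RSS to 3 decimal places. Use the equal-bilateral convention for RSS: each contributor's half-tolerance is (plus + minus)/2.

Stack each dimension's contribution:
  +A: nom +36.420 → Σnom=36.420; wc +0.380/-0.044 → slack +0.380/-0.044; half-tol=0.212, Σhalf²=0.044944
  +B: nom +33.600 → Σnom=70.020; wc +0.078/-0.330 → slack +0.458/-0.374; half-tol=0.204, Σhalf²=0.086560
  +C: nom +8.400 → Σnom=78.420; wc +0.390/-0.120 → slack +0.848/-0.494; half-tol=0.255, Σhalf²=0.151585
  -D: nom -33.040 → Σnom=45.380; wc +0.290/-0.315 → slack +1.138/-0.809; half-tol=0.302, Σhalf²=0.243091
  +E: nom +49.190 → Σnom=94.570; wc +0.420/-0.420 → slack +1.558/-1.229; half-tol=0.420, Σhalf²=0.419491
  -F: nom -36.400 → Σnom=58.170; wc +0.240/-0.240 → slack +1.798/-1.469; half-tol=0.240, Σhalf²=0.477091
  +G: nom +26.700 → Σnom=84.870; wc +0.023/-0.440 → slack +1.821/-1.909; half-tol=0.232, Σhalf²=0.530683
  -H: nom -2.260 → Σnom=82.610; wc +0.280/-0.280 → slack +2.101/-2.189; half-tol=0.280, Σhalf²=0.609083
  +I: nom +17.540 → Σnom=100.150; wc +0.390/-0.390 → slack +2.491/-2.579; half-tol=0.390, Σhalf²=0.761184
Nominal = 100.150. Worst-case = [100.150 - 2.579, 100.150 + 2.491] = [97.571, 102.641]. RSS = √0.761184 = 0.872.

nominal=100.150 wc=[97.571,102.641] rss=0.872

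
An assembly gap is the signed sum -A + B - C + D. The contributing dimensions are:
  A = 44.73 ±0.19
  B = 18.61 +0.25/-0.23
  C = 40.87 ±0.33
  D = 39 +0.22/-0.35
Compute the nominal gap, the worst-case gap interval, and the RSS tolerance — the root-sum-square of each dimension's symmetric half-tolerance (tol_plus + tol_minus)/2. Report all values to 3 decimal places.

nominal=-27.990 wc=[-29.090,-27.000] rss=0.533

Stack each dimension's contribution:
  -A: nom -44.730 → Σnom=-44.730; wc +0.190/-0.190 → slack +0.190/-0.190; half-tol=0.190, Σhalf²=0.036100
  +B: nom +18.610 → Σnom=-26.120; wc +0.250/-0.230 → slack +0.440/-0.420; half-tol=0.240, Σhalf²=0.093700
  -C: nom -40.870 → Σnom=-66.990; wc +0.330/-0.330 → slack +0.770/-0.750; half-tol=0.330, Σhalf²=0.202600
  +D: nom +39.000 → Σnom=-27.990; wc +0.220/-0.350 → slack +0.990/-1.100; half-tol=0.285, Σhalf²=0.283825
Nominal = -27.990. Worst-case = [-27.990 - 1.100, -27.990 + 0.990] = [-29.090, -27.000]. RSS = √0.283825 = 0.533.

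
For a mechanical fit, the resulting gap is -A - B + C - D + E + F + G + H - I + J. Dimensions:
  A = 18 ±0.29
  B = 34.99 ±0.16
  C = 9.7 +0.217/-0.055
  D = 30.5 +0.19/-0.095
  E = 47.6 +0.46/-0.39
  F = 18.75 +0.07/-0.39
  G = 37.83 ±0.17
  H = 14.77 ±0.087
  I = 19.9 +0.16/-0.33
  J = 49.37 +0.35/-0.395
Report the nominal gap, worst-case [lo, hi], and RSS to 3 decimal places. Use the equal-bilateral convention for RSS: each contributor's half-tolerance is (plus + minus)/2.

Stack each dimension's contribution:
  -A: nom -18.000 → Σnom=-18.000; wc +0.290/-0.290 → slack +0.290/-0.290; half-tol=0.290, Σhalf²=0.084100
  -B: nom -34.990 → Σnom=-52.990; wc +0.160/-0.160 → slack +0.450/-0.450; half-tol=0.160, Σhalf²=0.109700
  +C: nom +9.700 → Σnom=-43.290; wc +0.217/-0.055 → slack +0.667/-0.505; half-tol=0.136, Σhalf²=0.128196
  -D: nom -30.500 → Σnom=-73.790; wc +0.095/-0.190 → slack +0.762/-0.695; half-tol=0.143, Σhalf²=0.148502
  +E: nom +47.600 → Σnom=-26.190; wc +0.460/-0.390 → slack +1.222/-1.085; half-tol=0.425, Σhalf²=0.329127
  +F: nom +18.750 → Σnom=-7.440; wc +0.070/-0.390 → slack +1.292/-1.475; half-tol=0.230, Σhalf²=0.382027
  +G: nom +37.830 → Σnom=30.390; wc +0.170/-0.170 → slack +1.462/-1.645; half-tol=0.170, Σhalf²=0.410927
  +H: nom +14.770 → Σnom=45.160; wc +0.087/-0.087 → slack +1.549/-1.732; half-tol=0.087, Σhalf²=0.418496
  -I: nom -19.900 → Σnom=25.260; wc +0.330/-0.160 → slack +1.879/-1.892; half-tol=0.245, Σhalf²=0.478521
  +J: nom +49.370 → Σnom=74.630; wc +0.350/-0.395 → slack +2.229/-2.287; half-tol=0.372, Σhalf²=0.617278
Nominal = 74.630. Worst-case = [74.630 - 2.287, 74.630 + 2.229] = [72.343, 76.859]. RSS = √0.617278 = 0.786.

nominal=74.630 wc=[72.343,76.859] rss=0.786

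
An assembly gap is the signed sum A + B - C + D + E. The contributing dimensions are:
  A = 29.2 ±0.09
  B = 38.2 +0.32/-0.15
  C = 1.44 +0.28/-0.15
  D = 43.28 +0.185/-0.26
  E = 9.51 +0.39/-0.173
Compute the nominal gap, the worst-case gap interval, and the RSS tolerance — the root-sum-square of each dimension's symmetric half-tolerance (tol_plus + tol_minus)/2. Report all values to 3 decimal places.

nominal=118.750 wc=[117.797,119.885] rss=0.488

Stack each dimension's contribution:
  +A: nom +29.200 → Σnom=29.200; wc +0.090/-0.090 → slack +0.090/-0.090; half-tol=0.090, Σhalf²=0.008100
  +B: nom +38.200 → Σnom=67.400; wc +0.320/-0.150 → slack +0.410/-0.240; half-tol=0.235, Σhalf²=0.063325
  -C: nom -1.440 → Σnom=65.960; wc +0.150/-0.280 → slack +0.560/-0.520; half-tol=0.215, Σhalf²=0.109550
  +D: nom +43.280 → Σnom=109.240; wc +0.185/-0.260 → slack +0.745/-0.780; half-tol=0.223, Σhalf²=0.159056
  +E: nom +9.510 → Σnom=118.750; wc +0.390/-0.173 → slack +1.135/-0.953; half-tol=0.281, Σhalf²=0.238298
Nominal = 118.750. Worst-case = [118.750 - 0.953, 118.750 + 1.135] = [117.797, 119.885]. RSS = √0.238298 = 0.488.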